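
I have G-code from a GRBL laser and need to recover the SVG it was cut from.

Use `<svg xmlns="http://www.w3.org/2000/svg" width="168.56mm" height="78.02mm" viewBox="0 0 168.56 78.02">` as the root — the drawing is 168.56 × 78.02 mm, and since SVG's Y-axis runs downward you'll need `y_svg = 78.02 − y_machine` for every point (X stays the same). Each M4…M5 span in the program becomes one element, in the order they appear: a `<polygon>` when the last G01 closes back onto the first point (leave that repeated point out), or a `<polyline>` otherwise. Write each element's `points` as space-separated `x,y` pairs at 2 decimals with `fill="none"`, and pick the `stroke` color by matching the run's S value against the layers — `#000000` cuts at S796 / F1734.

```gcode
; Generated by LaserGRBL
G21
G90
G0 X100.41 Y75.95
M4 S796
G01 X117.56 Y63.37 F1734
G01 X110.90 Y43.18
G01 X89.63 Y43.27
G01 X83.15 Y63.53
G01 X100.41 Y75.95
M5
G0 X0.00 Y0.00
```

<svg xmlns="http://www.w3.org/2000/svg" width="168.56mm" height="78.02mm" viewBox="0 0 168.56 78.02">
  <polygon points="100.41,2.07 117.56,14.65 110.90,34.84 89.63,34.75 83.15,14.49" fill="none" stroke="#000000"/>
</svg>

Machine Y-up, SVG Y-down with viewBox height 78.02, so y_svg = 78.02 − y_machine; X carries over. Every run uses S796, so all elements get stroke `#000000` (cut).

Run 1: The run returns to its start, so emit a `<polygon>` with points (Y-flipped): 100.41,2.07 117.56,14.65 110.90,34.84 89.63,34.75 83.15,14.49.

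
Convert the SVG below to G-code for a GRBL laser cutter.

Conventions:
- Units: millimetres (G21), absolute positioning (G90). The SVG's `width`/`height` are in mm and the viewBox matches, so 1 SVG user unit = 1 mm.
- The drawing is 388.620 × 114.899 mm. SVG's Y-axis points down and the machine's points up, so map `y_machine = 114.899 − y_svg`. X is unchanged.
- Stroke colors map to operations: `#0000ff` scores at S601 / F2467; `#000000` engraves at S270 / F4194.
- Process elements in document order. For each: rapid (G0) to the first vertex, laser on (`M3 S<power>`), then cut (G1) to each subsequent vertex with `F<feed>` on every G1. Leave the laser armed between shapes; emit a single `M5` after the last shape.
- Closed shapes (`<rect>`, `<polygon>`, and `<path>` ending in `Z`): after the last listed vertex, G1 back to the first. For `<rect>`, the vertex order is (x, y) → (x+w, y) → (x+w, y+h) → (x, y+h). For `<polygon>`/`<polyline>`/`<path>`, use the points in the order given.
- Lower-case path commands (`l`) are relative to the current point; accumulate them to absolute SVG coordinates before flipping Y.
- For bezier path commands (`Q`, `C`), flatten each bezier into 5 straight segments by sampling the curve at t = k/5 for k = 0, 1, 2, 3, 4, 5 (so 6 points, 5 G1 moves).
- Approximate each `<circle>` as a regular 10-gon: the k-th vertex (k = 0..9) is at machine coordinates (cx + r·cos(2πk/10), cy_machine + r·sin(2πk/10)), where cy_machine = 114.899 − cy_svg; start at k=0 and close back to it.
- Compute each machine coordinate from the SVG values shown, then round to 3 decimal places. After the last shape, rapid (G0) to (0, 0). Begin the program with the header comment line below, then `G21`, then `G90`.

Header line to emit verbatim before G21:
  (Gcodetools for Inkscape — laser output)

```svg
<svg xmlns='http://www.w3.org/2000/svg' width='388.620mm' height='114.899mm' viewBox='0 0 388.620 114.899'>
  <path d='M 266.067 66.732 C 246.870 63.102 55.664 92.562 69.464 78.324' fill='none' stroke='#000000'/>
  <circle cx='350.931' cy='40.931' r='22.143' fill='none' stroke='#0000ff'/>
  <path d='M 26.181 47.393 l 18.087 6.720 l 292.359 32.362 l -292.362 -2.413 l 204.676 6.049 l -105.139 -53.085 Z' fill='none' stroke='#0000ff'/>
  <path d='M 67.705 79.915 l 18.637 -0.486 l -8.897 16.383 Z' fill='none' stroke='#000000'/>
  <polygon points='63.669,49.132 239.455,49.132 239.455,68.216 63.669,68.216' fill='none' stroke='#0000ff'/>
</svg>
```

viewBox `0 0 388.620 114.899` with mm width/height → 1 unit = 1 mm. Flip: y_m = 114.899 − y_svg.

**Shape 1** — `<path>` cubic bezier, stroke `#000000` → engrave (S270, F4194). Control points (SVG): P0=(266.067,66.732), P1=(246.870,63.102), P2=(55.664,92.562), P3=(69.464,78.324); sampled at t=k/5. Machine vertices: (266.067,48.167) → (236.924,46.989) → (184.595,41.554) → (127.178,35.550) → (82.769,32.662) → (69.464,36.575). Open path.

**Shape 2** — `<circle>` circle, stroke `#0000ff` → score (S601, F2467). Machine vertices: (373.074,73.968) → (368.845,86.983) → (357.774,95.027) → (344.088,95.027) → (333.017,86.983) → (328.788,73.968) → (333.017,60.953) → (344.088,52.909) → (357.774,52.909) → (368.845,60.953) → (373.074,73.968). Closed: final G1 returns to the first vertex.

**Shape 3** — `<path>` closed polygon, stroke `#0000ff` → score (S601, F2467). Machine vertices: (26.181,67.506) → (44.268,60.786) → (336.627,28.424) → (44.265,30.837) → (248.941,24.788) → (143.802,77.873) → (26.181,67.506). Closed: final G1 returns to the first vertex.

**Shape 4** — `<path>` regular polygon, stroke `#000000` → engrave (S270, F4194). Machine vertices: (67.705,34.984) → (86.342,35.470) → (77.445,19.087) → (67.705,34.984). Closed: final G1 returns to the first vertex.

**Shape 5** — `<polygon>` rectangle, stroke `#0000ff` → score (S601, F2467). Machine vertices: (63.669,65.767) → (239.455,65.767) → (239.455,46.683) → (63.669,46.683) → (63.669,65.767). Closed: final G1 returns to the first vertex.

(Gcodetools for Inkscape — laser output)
G21
G90
G0 X266.067 Y48.167
M3 S270
G1 X236.924 Y46.989 F4194
G1 X184.595 Y41.554 F4194
G1 X127.178 Y35.550 F4194
G1 X82.769 Y32.662 F4194
G1 X69.464 Y36.575 F4194
G0 X373.074 Y73.968
M3 S601
G1 X368.845 Y86.983 F2467
G1 X357.774 Y95.027 F2467
G1 X344.088 Y95.027 F2467
G1 X333.017 Y86.983 F2467
G1 X328.788 Y73.968 F2467
G1 X333.017 Y60.953 F2467
G1 X344.088 Y52.909 F2467
G1 X357.774 Y52.909 F2467
G1 X368.845 Y60.953 F2467
G1 X373.074 Y73.968 F2467
G0 X26.181 Y67.506
M3 S601
G1 X44.268 Y60.786 F2467
G1 X336.627 Y28.424 F2467
G1 X44.265 Y30.837 F2467
G1 X248.941 Y24.788 F2467
G1 X143.802 Y77.873 F2467
G1 X26.181 Y67.506 F2467
G0 X67.705 Y34.984
M3 S270
G1 X86.342 Y35.470 F4194
G1 X77.445 Y19.087 F4194
G1 X67.705 Y34.984 F4194
G0 X63.669 Y65.767
M3 S601
G1 X239.455 Y65.767 F2467
G1 X239.455 Y46.683 F2467
G1 X63.669 Y46.683 F2467
G1 X63.669 Y65.767 F2467
M5
G0 X0.000 Y0.000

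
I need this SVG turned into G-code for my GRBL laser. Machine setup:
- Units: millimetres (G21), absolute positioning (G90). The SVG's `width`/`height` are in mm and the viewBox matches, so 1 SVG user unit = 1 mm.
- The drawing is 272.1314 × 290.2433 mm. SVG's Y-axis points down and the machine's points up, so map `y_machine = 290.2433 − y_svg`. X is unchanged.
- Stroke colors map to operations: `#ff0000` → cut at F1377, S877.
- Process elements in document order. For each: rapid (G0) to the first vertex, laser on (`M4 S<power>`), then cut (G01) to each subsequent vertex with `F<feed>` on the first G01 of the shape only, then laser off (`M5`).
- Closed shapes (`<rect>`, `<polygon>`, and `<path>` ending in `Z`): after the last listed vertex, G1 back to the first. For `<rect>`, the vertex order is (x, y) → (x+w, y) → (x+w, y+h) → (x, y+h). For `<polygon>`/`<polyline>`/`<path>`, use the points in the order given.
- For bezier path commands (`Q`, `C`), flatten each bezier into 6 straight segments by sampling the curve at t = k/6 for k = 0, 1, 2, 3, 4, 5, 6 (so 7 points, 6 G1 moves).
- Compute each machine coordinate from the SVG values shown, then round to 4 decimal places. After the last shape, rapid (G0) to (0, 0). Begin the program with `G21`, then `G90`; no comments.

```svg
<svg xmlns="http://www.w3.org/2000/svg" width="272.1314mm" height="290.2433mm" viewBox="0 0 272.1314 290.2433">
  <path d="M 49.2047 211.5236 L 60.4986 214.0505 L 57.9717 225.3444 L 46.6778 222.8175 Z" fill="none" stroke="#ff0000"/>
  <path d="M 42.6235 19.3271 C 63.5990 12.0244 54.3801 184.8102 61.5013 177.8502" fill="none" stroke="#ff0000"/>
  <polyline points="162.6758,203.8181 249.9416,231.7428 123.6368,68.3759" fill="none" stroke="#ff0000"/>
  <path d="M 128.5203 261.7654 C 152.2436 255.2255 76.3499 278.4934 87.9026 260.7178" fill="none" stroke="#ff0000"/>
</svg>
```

G21
G90
G0 X49.2047 Y78.7197
M4 S877
G01 X60.4986 Y76.1928 F1377
G01 X57.9717 Y64.8989
G01 X46.6778 Y67.4258
G01 X49.2047 Y78.7197
M5
G0 X42.6235 Y270.9162
M4 S877
G01 X50.8105 Y261.2261 F1377
G01 X55.2577 Y231.5166
G01 X57.2578 Y191.7832
G01 X58.1033 Y152.0212
G01 X59.0869 Y122.2260
G01 X61.5013 Y112.3931
M5
G0 X162.6758 Y86.4252
M4 S877
G01 X249.9416 Y58.5005 F1377
G01 X123.6368 Y221.8674
M5
G0 X128.5203 Y28.4779
M4 S877
G01 X132.9466 Y29.5919 F1377
G01 X125.9662 Y27.7060
G01 X112.7754 Y24.7883
G01 X98.5704 Y22.8069
G01 X88.5474 Y23.7300
G01 X87.9026 Y29.5255
M5
G0 X0.0000 Y0.0000

viewBox `0 0 272.1314 290.2433` with mm width/height → 1 unit = 1 mm. Flip: y_m = 290.2433 − y_svg.

**Shape 1** — `<path>` regular polygon, stroke `#ff0000` → cut (S877, F1377). Machine vertices: (49.2047,78.7197) → (60.4986,76.1928) → (57.9717,64.8989) → (46.6778,67.4258) → (49.2047,78.7197). Closed: final G1 returns to the first vertex.

**Shape 2** — `<path>` cubic bezier, stroke `#ff0000` → cut (S877, F1377). Control points (SVG): P0=(42.6235,19.3271), P1=(63.5990,12.0244), P2=(54.3801,184.8102), P3=(61.5013,177.8502); sampled at t=k/6. Machine vertices: (42.6235,270.9162) → (50.8105,261.2261) → (55.2577,231.5166) → (57.2578,191.7832) → (58.1033,152.0212) → (59.0869,122.2260) → (61.5013,112.3931). Open path.

**Shape 3** — `<polyline>` open polyline, stroke `#ff0000` → cut (S877, F1377). Machine vertices: (162.6758,86.4252) → (249.9416,58.5005) → (123.6368,221.8674). Open path.

**Shape 4** — `<path>` cubic bezier, stroke `#ff0000` → cut (S877, F1377). Control points (SVG): P0=(128.5203,261.7654), P1=(152.2436,255.2255), P2=(76.3499,278.4934), P3=(87.9026,260.7178); sampled at t=k/6. Machine vertices: (128.5203,28.4779) → (132.9466,29.5919) → (125.9662,27.7060) → (112.7754,24.7883) → (98.5704,22.8069) → (88.5474,23.7300) → (87.9026,29.5255). Open path.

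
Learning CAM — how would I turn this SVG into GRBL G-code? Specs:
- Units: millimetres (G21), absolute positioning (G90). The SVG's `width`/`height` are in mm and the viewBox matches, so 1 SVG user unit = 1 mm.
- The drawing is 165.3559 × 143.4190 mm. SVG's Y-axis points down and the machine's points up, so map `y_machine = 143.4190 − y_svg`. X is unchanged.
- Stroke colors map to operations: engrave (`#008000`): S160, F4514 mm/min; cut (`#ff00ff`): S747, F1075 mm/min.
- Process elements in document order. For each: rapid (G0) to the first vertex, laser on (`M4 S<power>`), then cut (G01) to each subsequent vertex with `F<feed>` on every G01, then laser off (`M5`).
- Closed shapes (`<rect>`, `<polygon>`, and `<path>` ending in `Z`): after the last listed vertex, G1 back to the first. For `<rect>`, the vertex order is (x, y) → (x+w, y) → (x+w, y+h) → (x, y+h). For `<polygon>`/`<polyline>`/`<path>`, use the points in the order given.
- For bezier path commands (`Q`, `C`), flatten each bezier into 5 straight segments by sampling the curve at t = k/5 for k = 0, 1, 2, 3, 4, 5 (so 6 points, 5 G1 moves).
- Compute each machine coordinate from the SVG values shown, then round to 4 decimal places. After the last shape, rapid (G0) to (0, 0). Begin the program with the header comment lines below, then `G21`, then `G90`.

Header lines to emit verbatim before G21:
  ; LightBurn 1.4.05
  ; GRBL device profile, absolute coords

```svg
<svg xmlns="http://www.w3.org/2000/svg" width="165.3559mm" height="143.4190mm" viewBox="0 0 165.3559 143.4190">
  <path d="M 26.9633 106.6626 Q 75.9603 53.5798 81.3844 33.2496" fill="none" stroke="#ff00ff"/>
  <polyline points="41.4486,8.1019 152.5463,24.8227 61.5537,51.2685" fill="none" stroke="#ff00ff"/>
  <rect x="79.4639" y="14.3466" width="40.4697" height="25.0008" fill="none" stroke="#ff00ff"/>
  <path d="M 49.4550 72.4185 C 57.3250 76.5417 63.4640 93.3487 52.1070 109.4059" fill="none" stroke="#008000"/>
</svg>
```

1 u = 1 mm; y_m = 143.4190 − y.

[1] `<path>` quadratic bezier, #ff00ff→cut S747 F1075: (26.9633,36.7564) → (44.8192,56.6794) → (59.1892,73.9822) → (70.0735,88.6648) → (77.4718,100.7272) → (81.3844,110.1694)

[2] `<polyline>` open polyline, #ff00ff→cut S747 F1075: (41.4486,135.3171) → (152.5463,118.5963) → (61.5537,92.1505)

[3] `<rect>` rectangle, #ff00ff→cut S747 F1075: (79.4639,129.0724) → (119.9336,129.0724) → (119.9336,104.0716) → (79.4639,104.0716) → (79.4639,129.0724) (closed)

[4] `<path>` cubic bezier, #008000→engrave S160 F4514: (49.4550,71.0005) → (53.8432,67.1120) → (57.0592,60.8242) → (58.3463,52.7819) → (56.9478,43.6299) → (52.1070,34.0131)

; LightBurn 1.4.05
; GRBL device profile, absolute coords
G21
G90
G0 X26.9633 Y36.7564
M4 S747
G01 X44.8192 Y56.6794 F1075
G01 X59.1892 Y73.9822 F1075
G01 X70.0735 Y88.6648 F1075
G01 X77.4718 Y100.7272 F1075
G01 X81.3844 Y110.1694 F1075
M5
G0 X41.4486 Y135.3171
M4 S747
G01 X152.5463 Y118.5963 F1075
G01 X61.5537 Y92.1505 F1075
M5
G0 X79.4639 Y129.0724
M4 S747
G01 X119.9336 Y129.0724 F1075
G01 X119.9336 Y104.0716 F1075
G01 X79.4639 Y104.0716 F1075
G01 X79.4639 Y129.0724 F1075
M5
G0 X49.4550 Y71.0005
M4 S160
G01 X53.8432 Y67.1120 F4514
G01 X57.0592 Y60.8242 F4514
G01 X58.3463 Y52.7819 F4514
G01 X56.9478 Y43.6299 F4514
G01 X52.1070 Y34.0131 F4514
M5
G0 X0.0000 Y0.0000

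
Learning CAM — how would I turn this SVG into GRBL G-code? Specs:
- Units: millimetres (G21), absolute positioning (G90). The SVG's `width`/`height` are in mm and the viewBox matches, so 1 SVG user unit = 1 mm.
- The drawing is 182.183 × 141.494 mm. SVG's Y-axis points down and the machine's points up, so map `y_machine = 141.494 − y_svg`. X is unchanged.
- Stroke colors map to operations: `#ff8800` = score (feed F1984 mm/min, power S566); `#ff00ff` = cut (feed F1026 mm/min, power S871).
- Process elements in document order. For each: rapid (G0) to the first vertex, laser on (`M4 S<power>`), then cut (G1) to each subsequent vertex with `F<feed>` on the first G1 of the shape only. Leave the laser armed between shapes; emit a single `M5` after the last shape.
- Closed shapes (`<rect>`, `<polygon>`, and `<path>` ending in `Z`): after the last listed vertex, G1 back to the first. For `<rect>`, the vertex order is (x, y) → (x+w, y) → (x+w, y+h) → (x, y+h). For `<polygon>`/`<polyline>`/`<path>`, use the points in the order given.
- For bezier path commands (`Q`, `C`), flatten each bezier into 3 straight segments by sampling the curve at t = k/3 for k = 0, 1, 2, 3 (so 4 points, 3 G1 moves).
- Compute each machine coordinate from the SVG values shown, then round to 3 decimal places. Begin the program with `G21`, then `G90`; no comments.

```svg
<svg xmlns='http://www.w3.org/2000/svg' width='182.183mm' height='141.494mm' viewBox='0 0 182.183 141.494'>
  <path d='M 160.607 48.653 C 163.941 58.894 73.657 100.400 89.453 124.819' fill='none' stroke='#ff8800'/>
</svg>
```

viewBox `0 0 182.183 141.494` with mm width/height → 1 unit = 1 mm. Flip: y_m = 141.494 − y_svg.

**Shape 1** — `<path>` cubic bezier, stroke `#ff8800` → score (S566, F1984). Control points (SVG): P0=(160.607,48.653), P1=(163.941,58.894), P2=(73.657,100.400), P3=(89.453,124.819); sampled at t=k/3. Machine vertices: (160.607,92.841) → (140.131,73.969) → (101.621,44.999) → (89.453,16.675). Open path.

G21
G90
G0 X160.607 Y92.841
M4 S566
G1 X140.131 Y73.969 F1984
G1 X101.621 Y44.999
G1 X89.453 Y16.675
M5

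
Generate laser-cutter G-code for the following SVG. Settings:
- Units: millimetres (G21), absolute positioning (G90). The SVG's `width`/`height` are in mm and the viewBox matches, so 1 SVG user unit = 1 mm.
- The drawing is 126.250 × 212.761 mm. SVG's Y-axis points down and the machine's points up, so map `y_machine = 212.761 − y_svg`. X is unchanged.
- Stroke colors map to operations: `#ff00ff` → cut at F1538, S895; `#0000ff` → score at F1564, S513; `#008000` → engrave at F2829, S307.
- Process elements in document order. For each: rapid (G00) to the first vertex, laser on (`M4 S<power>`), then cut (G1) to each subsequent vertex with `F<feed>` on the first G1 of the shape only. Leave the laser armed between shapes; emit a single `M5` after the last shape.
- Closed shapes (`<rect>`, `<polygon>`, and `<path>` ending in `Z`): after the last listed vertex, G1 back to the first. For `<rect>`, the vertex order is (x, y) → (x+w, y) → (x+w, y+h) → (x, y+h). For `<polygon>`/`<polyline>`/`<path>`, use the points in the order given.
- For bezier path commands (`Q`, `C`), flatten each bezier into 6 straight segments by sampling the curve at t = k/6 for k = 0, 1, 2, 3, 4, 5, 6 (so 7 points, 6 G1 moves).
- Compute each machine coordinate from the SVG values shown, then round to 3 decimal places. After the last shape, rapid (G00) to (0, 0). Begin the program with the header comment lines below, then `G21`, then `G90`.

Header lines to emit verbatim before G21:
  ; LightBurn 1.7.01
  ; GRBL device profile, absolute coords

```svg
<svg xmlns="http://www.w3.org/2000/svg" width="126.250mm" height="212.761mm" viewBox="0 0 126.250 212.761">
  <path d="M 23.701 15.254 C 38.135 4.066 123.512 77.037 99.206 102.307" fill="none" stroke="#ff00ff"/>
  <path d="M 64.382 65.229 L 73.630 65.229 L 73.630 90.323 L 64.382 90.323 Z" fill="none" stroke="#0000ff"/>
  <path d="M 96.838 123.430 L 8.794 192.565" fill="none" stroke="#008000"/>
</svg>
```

viewBox `0 0 126.250 212.761` with mm width/height → 1 unit = 1 mm. Flip: y_m = 212.761 − y_svg.

**Shape 1** — `<path>` cubic bezier, stroke `#ff00ff` → cut (S895, F1538). Control points (SVG): P0=(23.701,15.254), P1=(38.135,4.066), P2=(123.512,77.037), P3=(99.206,102.307); sampled at t=k/6. Machine vertices: (23.701,197.507) → (35.994,196.698) → (55.093,185.526) → (75.981,167.652) → (93.641,146.741) → (103.055,126.454) → (99.206,110.454). Open path.

**Shape 2** — `<path>` rectangle, stroke `#0000ff` → score (S513, F1564). Machine vertices: (64.382,147.532) → (73.630,147.532) → (73.630,122.438) → (64.382,122.438) → (64.382,147.532). Closed: final G1 returns to the first vertex.

**Shape 3** — `<path>` line segment, stroke `#008000` → engrave (S307, F2829). Machine vertices: (96.838,89.331) → (8.794,20.196). Open path.

; LightBurn 1.7.01
; GRBL device profile, absolute coords
G21
G90
G00 X23.701 Y197.507
M4 S895
G1 X35.994 Y196.698 F1538
G1 X55.093 Y185.526
G1 X75.981 Y167.652
G1 X93.641 Y146.741
G1 X103.055 Y126.454
G1 X99.206 Y110.454
G00 X64.382 Y147.532
M4 S513
G1 X73.630 Y147.532 F1564
G1 X73.630 Y122.438
G1 X64.382 Y122.438
G1 X64.382 Y147.532
G00 X96.838 Y89.331
M4 S307
G1 X8.794 Y20.196 F2829
M5
G00 X0.000 Y0.000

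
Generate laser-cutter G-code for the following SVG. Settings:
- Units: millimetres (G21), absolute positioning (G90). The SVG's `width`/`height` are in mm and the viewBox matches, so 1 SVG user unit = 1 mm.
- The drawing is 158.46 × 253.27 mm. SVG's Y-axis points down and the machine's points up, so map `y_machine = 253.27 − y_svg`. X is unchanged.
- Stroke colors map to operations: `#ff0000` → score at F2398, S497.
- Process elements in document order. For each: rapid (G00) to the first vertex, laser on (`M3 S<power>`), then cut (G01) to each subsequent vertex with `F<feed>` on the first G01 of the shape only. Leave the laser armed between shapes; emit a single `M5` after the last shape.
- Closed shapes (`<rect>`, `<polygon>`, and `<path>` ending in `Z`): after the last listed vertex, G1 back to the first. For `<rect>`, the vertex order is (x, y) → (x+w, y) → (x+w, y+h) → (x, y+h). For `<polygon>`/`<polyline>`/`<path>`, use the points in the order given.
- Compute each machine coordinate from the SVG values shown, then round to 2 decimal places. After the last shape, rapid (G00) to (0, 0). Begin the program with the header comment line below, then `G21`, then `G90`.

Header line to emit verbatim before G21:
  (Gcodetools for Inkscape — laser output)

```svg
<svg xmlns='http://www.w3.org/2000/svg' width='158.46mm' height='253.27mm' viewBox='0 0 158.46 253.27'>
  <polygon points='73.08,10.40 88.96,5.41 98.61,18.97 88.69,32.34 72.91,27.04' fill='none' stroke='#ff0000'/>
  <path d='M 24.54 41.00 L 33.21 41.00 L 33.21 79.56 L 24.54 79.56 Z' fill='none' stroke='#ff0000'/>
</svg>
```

1 u = 1 mm; y_m = 253.27 − y.

[1] `<polygon>` regular polygon, #ff0000→score S497 F2398: (73.08,242.87) → (88.96,247.86) → (98.61,234.30) → (88.69,220.93) → (72.91,226.23) → (73.08,242.87) (closed)

[2] `<path>` rectangle, #ff0000→score S497 F2398: (24.54,212.27) → (33.21,212.27) → (33.21,173.71) → (24.54,173.71) → (24.54,212.27) (closed)

(Gcodetools for Inkscape — laser output)
G21
G90
G00 X73.08 Y242.87
M3 S497
G01 X88.96 Y247.86 F2398
G01 X98.61 Y234.30
G01 X88.69 Y220.93
G01 X72.91 Y226.23
G01 X73.08 Y242.87
G00 X24.54 Y212.27
M3 S497
G01 X33.21 Y212.27 F2398
G01 X33.21 Y173.71
G01 X24.54 Y173.71
G01 X24.54 Y212.27
M5
G00 X0.00 Y0.00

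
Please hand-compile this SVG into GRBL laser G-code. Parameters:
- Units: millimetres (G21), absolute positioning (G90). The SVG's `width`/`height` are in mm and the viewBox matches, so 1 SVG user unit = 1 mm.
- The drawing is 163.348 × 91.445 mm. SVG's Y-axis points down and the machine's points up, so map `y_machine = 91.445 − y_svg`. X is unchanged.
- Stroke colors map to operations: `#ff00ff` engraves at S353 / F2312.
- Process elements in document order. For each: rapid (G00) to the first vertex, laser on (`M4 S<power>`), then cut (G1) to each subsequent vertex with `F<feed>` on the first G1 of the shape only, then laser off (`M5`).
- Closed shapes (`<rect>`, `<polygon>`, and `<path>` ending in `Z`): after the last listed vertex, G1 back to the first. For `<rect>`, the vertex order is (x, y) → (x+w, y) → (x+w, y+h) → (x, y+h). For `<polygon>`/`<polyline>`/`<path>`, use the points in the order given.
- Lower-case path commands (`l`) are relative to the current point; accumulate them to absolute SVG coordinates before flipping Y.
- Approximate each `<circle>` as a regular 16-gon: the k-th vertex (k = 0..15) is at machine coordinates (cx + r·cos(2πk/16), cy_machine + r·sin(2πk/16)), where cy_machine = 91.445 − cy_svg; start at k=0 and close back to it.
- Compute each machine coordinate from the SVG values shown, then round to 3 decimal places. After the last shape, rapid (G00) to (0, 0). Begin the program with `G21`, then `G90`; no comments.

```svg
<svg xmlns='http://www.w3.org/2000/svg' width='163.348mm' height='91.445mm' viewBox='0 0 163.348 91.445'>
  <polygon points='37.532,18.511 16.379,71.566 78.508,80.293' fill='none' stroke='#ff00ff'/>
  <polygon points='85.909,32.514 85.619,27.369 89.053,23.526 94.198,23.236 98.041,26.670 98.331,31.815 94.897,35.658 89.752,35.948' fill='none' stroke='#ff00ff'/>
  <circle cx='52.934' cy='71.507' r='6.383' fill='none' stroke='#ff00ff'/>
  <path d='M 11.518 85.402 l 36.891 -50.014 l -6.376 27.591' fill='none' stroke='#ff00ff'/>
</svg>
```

G21
G90
G00 X37.532 Y72.934
M4 S353
G1 X16.379 Y19.879 F2312
G1 X78.508 Y11.152
G1 X37.532 Y72.934
M5
G00 X85.909 Y58.931
M4 S353
G1 X85.619 Y64.076 F2312
G1 X89.053 Y67.919
G1 X94.198 Y68.209
G1 X98.041 Y64.775
G1 X98.331 Y59.630
G1 X94.897 Y55.787
G1 X89.752 Y55.497
G1 X85.909 Y58.931
M5
G00 X59.317 Y19.938
M4 S353
G1 X58.831 Y22.381 F2312
G1 X57.447 Y24.451
G1 X55.377 Y25.835
G1 X52.934 Y26.321
G1 X50.491 Y25.835
G1 X48.421 Y24.451
G1 X47.037 Y22.381
G1 X46.551 Y19.938
G1 X47.037 Y17.495
G1 X48.421 Y15.425
G1 X50.491 Y14.041
G1 X52.934 Y13.555
G1 X55.377 Y14.041
G1 X57.447 Y15.425
G1 X58.831 Y17.495
G1 X59.317 Y19.938
M5
G00 X11.518 Y6.043
M4 S353
G1 X48.409 Y56.057 F2312
G1 X42.033 Y28.466
M5
G00 X0.000 Y0.000

viewBox `0 0 163.348 91.445` with mm width/height → 1 unit = 1 mm. Flip: y_m = 91.445 − y_svg.

**Shape 1** — `<polygon>` closed polygon, stroke `#ff00ff` → engrave (S353, F2312). Machine vertices: (37.532,72.934) → (16.379,19.879) → (78.508,11.152) → (37.532,72.934). Closed: final G1 returns to the first vertex.

**Shape 2** — `<polygon>` regular polygon, stroke `#ff00ff` → engrave (S353, F2312). Machine vertices: (85.909,58.931) → (85.619,64.076) → (89.053,67.919) → (94.198,68.209) → (98.041,64.775) → (98.331,59.630) → (94.897,55.787) → (89.752,55.497) → (85.909,58.931). Closed: final G1 returns to the first vertex.

**Shape 3** — `<circle>` circle, stroke `#ff00ff` → engrave (S353, F2312). Machine vertices: (59.317,19.938) → (58.831,22.381) → (57.447,24.451) → (55.377,25.835) → (52.934,26.321) → (50.491,25.835) → (48.421,24.451) → (47.037,22.381) → (46.551,19.938) → (47.037,17.495) → (48.421,15.425) → (50.491,14.041) → (52.934,13.555) → (55.377,14.041) → (57.447,15.425) → (58.831,17.495) → (59.317,19.938). Closed: final G1 returns to the first vertex.

**Shape 4** — `<path>` open polyline, stroke `#ff00ff` → engrave (S353, F2312). Machine vertices: (11.518,6.043) → (48.409,56.057) → (42.033,28.466). Open path.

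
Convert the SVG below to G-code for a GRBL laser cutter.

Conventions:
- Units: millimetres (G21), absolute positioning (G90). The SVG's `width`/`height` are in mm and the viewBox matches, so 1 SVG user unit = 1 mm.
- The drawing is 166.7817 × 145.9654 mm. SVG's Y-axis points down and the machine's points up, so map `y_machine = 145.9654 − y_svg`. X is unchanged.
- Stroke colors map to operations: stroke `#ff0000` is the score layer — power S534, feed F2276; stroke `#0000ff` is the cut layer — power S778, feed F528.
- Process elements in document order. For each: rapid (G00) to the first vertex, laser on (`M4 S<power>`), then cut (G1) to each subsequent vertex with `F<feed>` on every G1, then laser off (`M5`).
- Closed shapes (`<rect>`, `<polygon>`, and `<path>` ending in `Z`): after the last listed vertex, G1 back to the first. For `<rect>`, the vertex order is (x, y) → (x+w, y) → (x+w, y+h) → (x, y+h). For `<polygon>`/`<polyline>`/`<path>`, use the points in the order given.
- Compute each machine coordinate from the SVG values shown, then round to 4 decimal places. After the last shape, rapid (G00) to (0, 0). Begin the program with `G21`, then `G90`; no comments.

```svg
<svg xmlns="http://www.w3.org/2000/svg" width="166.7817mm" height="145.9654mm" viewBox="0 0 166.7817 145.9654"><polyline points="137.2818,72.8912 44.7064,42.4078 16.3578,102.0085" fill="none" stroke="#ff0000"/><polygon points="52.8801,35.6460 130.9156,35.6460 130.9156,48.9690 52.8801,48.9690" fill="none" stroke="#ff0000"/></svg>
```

G21
G90
G00 X137.2818 Y73.0742
M4 S534
G1 X44.7064 Y103.5576 F2276
G1 X16.3578 Y43.9569 F2276
M5
G00 X52.8801 Y110.3194
M4 S534
G1 X130.9156 Y110.3194 F2276
G1 X130.9156 Y96.9964 F2276
G1 X52.8801 Y96.9964 F2276
G1 X52.8801 Y110.3194 F2276
M5
G00 X0.0000 Y0.0000

1 u = 1 mm; y_m = 145.9654 − y.

[1] `<polyline>` open polyline, #ff0000→score S534 F2276: (137.2818,73.0742) → (44.7064,103.5576) → (16.3578,43.9569)

[2] `<polygon>` rectangle, #ff0000→score S534 F2276: (52.8801,110.3194) → (130.9156,110.3194) → (130.9156,96.9964) → (52.8801,96.9964) → (52.8801,110.3194) (closed)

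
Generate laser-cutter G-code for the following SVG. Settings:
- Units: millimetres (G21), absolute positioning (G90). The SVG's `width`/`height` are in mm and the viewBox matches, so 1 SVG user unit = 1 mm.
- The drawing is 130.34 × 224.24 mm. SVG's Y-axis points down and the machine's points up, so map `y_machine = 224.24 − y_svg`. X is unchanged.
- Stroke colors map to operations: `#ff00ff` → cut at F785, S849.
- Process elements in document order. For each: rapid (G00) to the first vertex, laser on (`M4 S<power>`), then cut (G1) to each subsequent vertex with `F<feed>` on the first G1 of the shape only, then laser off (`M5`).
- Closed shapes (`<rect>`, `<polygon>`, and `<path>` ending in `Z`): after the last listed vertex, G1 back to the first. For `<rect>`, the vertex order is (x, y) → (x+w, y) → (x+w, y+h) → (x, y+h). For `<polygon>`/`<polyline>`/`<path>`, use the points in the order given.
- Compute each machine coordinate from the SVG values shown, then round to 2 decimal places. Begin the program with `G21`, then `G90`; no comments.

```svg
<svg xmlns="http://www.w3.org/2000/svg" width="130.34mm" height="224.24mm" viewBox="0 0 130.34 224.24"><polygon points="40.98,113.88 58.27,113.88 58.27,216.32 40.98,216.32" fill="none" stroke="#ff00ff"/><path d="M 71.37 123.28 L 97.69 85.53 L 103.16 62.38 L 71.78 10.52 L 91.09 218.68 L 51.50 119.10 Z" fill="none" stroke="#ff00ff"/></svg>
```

G21
G90
G00 X40.98 Y110.36
M4 S849
G1 X58.27 Y110.36 F785
G1 X58.27 Y7.92
G1 X40.98 Y7.92
G1 X40.98 Y110.36
M5
G00 X71.37 Y100.96
M4 S849
G1 X97.69 Y138.71 F785
G1 X103.16 Y161.86
G1 X71.78 Y213.72
G1 X91.09 Y5.56
G1 X51.50 Y105.14
G1 X71.37 Y100.96
M5

viewBox `0 0 130.34 224.24` with mm width/height → 1 unit = 1 mm. Flip: y_m = 224.24 − y_svg.

**Shape 1** — `<polygon>` rectangle, stroke `#ff00ff` → cut (S849, F785). Machine vertices: (40.98,110.36) → (58.27,110.36) → (58.27,7.92) → (40.98,7.92) → (40.98,110.36). Closed: final G1 returns to the first vertex.

**Shape 2** — `<path>` closed polygon, stroke `#ff00ff` → cut (S849, F785). Machine vertices: (71.37,100.96) → (97.69,138.71) → (103.16,161.86) → (71.78,213.72) → (91.09,5.56) → (51.50,105.14) → (71.37,100.96). Closed: final G1 returns to the first vertex.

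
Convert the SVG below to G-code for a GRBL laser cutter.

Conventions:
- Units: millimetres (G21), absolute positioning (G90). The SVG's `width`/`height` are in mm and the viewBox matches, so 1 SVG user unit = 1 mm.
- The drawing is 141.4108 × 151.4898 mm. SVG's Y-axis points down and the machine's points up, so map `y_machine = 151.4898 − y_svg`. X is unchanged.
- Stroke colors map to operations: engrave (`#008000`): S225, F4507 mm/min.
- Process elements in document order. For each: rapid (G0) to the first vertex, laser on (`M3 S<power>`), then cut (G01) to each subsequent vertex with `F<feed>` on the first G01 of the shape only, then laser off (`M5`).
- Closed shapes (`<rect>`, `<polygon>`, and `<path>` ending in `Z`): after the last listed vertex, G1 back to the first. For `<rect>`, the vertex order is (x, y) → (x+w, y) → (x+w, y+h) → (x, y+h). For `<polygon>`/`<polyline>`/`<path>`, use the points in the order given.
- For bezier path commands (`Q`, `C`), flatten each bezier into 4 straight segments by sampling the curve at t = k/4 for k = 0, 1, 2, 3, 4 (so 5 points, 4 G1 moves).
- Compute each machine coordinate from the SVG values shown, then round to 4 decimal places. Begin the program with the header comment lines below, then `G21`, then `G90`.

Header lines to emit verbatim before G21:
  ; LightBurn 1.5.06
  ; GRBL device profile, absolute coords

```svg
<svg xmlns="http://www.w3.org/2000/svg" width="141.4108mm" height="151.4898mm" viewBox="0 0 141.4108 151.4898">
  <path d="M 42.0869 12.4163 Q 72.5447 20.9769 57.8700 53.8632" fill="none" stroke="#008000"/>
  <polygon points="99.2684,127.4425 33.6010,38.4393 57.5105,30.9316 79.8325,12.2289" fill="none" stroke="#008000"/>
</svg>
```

; LightBurn 1.5.06
; GRBL device profile, absolute coords
G21
G90
G0 X42.0869 Y139.0735
M3 S225
G01 X54.4950 Y133.2728 F4507
G01 X61.2616 Y124.4315
G01 X62.3866 Y112.5494
G01 X57.8700 Y97.6266
M5
G0 X99.2684 Y24.0473
M3 S225
G01 X33.6010 Y113.0505 F4507
G01 X57.5105 Y120.5582
G01 X79.8325 Y139.2609
G01 X99.2684 Y24.0473
M5

viewBox `0 0 141.4108 151.4898` with mm width/height → 1 unit = 1 mm. Flip: y_m = 151.4898 − y_svg.

**Shape 1** — `<path>` quadratic bezier, stroke `#008000` → engrave (S225, F4507). Control points (SVG): P0=(42.0869,12.4163), P1=(72.5447,20.9769), P2=(57.8700,53.8632); sampled at t=k/4. Machine vertices: (42.0869,139.0735) → (54.4950,133.2728) → (61.2616,124.4315) → (62.3866,112.5494) → (57.8700,97.6266). Open path.

**Shape 2** — `<polygon>` closed polygon, stroke `#008000` → engrave (S225, F4507). Machine vertices: (99.2684,24.0473) → (33.6010,113.0505) → (57.5105,120.5582) → (79.8325,139.2609) → (99.2684,24.0473). Closed: final G1 returns to the first vertex.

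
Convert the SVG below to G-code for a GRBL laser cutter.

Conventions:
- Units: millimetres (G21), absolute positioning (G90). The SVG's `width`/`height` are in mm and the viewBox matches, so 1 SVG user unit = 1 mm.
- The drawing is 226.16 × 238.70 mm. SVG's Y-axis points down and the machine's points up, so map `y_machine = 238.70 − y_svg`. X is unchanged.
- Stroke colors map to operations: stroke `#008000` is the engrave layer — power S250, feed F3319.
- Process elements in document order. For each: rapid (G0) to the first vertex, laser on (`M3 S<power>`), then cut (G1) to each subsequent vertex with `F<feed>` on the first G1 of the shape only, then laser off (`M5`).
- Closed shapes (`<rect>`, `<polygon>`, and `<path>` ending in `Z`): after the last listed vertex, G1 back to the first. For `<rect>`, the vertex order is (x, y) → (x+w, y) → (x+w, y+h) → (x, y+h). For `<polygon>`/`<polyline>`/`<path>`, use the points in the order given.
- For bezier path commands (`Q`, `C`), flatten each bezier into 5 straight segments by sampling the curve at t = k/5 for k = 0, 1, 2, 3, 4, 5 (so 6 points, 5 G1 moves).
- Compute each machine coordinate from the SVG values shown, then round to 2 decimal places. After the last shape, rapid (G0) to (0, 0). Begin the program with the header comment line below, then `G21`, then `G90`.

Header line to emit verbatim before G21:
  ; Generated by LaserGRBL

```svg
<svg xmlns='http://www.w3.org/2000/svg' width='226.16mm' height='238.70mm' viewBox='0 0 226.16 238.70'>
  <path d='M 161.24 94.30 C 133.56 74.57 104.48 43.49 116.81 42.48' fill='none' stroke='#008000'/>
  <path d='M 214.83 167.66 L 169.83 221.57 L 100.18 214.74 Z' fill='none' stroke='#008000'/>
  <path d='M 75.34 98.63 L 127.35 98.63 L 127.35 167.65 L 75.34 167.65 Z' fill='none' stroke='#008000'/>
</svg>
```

1 u = 1 mm; y_m = 238.70 − y.

[1] `<path>` cubic bezier, #008000→engrave S250 F3319: (161.24,144.40) → (144.81,157.27) → (130.09,170.87) → (119.15,183.23) → (114.04,192.34) → (116.81,196.22)

[2] `<path>` closed polygon, #008000→engrave S250 F3319: (214.83,71.04) → (169.83,17.13) → (100.18,23.96) → (214.83,71.04) (closed)

[3] `<path>` rectangle, #008000→engrave S250 F3319: (75.34,140.07) → (127.35,140.07) → (127.35,71.05) → (75.34,71.05) → (75.34,140.07) (closed)

; Generated by LaserGRBL
G21
G90
G0 X161.24 Y144.40
M3 S250
G1 X144.81 Y157.27 F3319
G1 X130.09 Y170.87
G1 X119.15 Y183.23
G1 X114.04 Y192.34
G1 X116.81 Y196.22
M5
G0 X214.83 Y71.04
M3 S250
G1 X169.83 Y17.13 F3319
G1 X100.18 Y23.96
G1 X214.83 Y71.04
M5
G0 X75.34 Y140.07
M3 S250
G1 X127.35 Y140.07 F3319
G1 X127.35 Y71.05
G1 X75.34 Y71.05
G1 X75.34 Y140.07
M5
G0 X0.00 Y0.00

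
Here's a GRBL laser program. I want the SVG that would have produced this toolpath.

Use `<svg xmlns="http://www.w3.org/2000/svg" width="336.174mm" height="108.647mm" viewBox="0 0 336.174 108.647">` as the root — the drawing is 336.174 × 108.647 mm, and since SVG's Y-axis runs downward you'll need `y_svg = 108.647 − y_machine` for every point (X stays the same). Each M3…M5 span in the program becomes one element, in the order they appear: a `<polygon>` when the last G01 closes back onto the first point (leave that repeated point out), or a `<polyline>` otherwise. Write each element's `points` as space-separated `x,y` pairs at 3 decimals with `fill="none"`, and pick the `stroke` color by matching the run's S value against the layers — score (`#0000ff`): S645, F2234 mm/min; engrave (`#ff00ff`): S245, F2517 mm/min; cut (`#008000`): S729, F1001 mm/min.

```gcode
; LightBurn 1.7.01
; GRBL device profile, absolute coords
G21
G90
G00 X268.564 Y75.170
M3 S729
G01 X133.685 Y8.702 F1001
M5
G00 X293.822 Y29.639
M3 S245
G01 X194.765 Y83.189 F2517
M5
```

<svg xmlns="http://www.w3.org/2000/svg" width="336.174mm" height="108.647mm" viewBox="0 0 336.174 108.647">
  <polyline points="268.564,33.477 133.685,99.945" fill="none" stroke="#008000"/>
  <polyline points="293.822,79.008 194.765,25.458" fill="none" stroke="#ff00ff"/>
</svg>

y_svg = 108.647 − y_m.

[1] S729→`#008000` (cut); open run; points: 268.564,33.477 133.685,99.945

[2] S245→`#ff00ff` (engrave); open run; points: 293.822,79.008 194.765,25.458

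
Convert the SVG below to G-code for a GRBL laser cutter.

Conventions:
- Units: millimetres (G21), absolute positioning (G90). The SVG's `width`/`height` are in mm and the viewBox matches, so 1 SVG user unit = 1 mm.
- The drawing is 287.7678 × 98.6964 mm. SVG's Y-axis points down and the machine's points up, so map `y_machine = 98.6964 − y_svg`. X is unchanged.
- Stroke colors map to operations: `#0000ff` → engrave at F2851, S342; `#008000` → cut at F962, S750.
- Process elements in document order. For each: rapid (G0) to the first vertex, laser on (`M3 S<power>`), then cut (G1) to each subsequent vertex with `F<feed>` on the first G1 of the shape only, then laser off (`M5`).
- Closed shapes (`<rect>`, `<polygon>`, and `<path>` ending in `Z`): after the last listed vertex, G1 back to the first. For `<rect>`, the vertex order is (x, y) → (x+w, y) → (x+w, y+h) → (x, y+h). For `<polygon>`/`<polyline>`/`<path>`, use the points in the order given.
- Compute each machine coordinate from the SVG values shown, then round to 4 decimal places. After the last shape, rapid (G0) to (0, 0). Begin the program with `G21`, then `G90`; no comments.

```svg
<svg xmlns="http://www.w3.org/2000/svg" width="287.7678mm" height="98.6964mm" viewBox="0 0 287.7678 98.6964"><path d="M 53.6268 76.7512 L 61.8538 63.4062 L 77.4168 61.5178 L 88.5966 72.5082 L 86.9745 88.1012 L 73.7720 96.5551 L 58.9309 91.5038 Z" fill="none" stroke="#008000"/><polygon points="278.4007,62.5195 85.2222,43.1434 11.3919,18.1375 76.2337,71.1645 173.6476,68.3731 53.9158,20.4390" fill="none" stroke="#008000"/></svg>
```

G21
G90
G0 X53.6268 Y21.9452
M3 S750
G1 X61.8538 Y35.2902 F962
G1 X77.4168 Y37.1786
G1 X88.5966 Y26.1882
G1 X86.9745 Y10.5952
G1 X73.7720 Y2.1413
G1 X58.9309 Y7.1926
G1 X53.6268 Y21.9452
M5
G0 X278.4007 Y36.1769
M3 S750
G1 X85.2222 Y55.5530 F962
G1 X11.3919 Y80.5589
G1 X76.2337 Y27.5319
G1 X173.6476 Y30.3233
G1 X53.9158 Y78.2574
G1 X278.4007 Y36.1769
M5
G0 X0.0000 Y0.0000

1 u = 1 mm; y_m = 98.6964 − y.

[1] `<path>` regular polygon, #008000→cut S750 F962: (53.6268,21.9452) → (61.8538,35.2902) → (77.4168,37.1786) → (88.5966,26.1882) → (86.9745,10.5952) → (73.7720,2.1413) → (58.9309,7.1926) → (53.6268,21.9452) (closed)

[2] `<polygon>` closed polygon, #008000→cut S750 F962: (278.4007,36.1769) → (85.2222,55.5530) → (11.3919,80.5589) → (76.2337,27.5319) → (173.6476,30.3233) → (53.9158,78.2574) → (278.4007,36.1769) (closed)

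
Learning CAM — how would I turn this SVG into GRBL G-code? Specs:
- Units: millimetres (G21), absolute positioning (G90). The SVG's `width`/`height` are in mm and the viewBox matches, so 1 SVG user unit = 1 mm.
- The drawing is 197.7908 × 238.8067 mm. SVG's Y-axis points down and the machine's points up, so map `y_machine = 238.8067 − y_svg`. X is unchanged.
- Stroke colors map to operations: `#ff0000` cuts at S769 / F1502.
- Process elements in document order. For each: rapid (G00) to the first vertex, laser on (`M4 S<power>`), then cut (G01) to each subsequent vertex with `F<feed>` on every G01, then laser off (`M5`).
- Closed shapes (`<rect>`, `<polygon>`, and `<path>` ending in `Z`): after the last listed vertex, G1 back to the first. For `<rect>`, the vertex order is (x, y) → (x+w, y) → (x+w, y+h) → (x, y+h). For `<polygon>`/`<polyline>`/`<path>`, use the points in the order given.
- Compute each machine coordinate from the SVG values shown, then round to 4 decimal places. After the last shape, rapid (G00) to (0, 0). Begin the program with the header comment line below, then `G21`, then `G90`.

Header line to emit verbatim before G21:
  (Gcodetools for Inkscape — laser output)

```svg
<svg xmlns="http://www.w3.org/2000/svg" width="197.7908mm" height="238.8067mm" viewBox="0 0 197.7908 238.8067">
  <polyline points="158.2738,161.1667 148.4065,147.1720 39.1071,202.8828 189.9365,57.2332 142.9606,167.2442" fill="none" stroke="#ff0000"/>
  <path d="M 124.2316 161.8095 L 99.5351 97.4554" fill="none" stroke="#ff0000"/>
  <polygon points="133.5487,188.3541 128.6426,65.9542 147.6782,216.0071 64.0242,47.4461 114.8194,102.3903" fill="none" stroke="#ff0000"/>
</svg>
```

(Gcodetools for Inkscape — laser output)
G21
G90
G00 X158.2738 Y77.6400
M4 S769
G01 X148.4065 Y91.6347 F1502
G01 X39.1071 Y35.9239 F1502
G01 X189.9365 Y181.5735 F1502
G01 X142.9606 Y71.5625 F1502
M5
G00 X124.2316 Y76.9972
M4 S769
G01 X99.5351 Y141.3513 F1502
M5
G00 X133.5487 Y50.4526
M4 S769
G01 X128.6426 Y172.8525 F1502
G01 X147.6782 Y22.7996 F1502
G01 X64.0242 Y191.3606 F1502
G01 X114.8194 Y136.4164 F1502
G01 X133.5487 Y50.4526 F1502
M5
G00 X0.0000 Y0.0000

1 u = 1 mm; y_m = 238.8067 − y.

[1] `<polyline>` open polyline, #ff0000→cut S769 F1502: (158.2738,77.6400) → (148.4065,91.6347) → (39.1071,35.9239) → (189.9365,181.5735) → (142.9606,71.5625)

[2] `<path>` line segment, #ff0000→cut S769 F1502: (124.2316,76.9972) → (99.5351,141.3513)

[3] `<polygon>` closed polygon, #ff0000→cut S769 F1502: (133.5487,50.4526) → (128.6426,172.8525) → (147.6782,22.7996) → (64.0242,191.3606) → (114.8194,136.4164) → (133.5487,50.4526) (closed)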